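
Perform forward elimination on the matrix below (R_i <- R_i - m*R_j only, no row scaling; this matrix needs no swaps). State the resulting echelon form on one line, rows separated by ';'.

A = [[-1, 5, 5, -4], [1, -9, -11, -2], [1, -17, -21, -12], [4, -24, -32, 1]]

Forward elimination:
R2 <- R2 - (-1)*R1:  [  0  -4  -6  -6 ]
R3 <- R3 - (-1)*R1:  [   0  -12  -16  -16 ]
R4 <- R4 - (-4)*R1:  [   0   -4  -12  -15 ]
R3 <- R3 - (3)*R2:  [ 0  0  2  2 ]
R4 <- R4 - (1)*R2:  [  0   0  -6  -9 ]
R4 <- R4 - (-3)*R3:  [  0   0   0  -3 ]
Row echelon form:
[ -1   5   5  -4 ]
[  0  -4  -6  -6 ]
[  0   0   2   2 ]
[  0   0   0  -3 ]

REF = [-1 5 5 -4; 0 -4 -6 -6; 0 0 2 2; 0 0 0 -3]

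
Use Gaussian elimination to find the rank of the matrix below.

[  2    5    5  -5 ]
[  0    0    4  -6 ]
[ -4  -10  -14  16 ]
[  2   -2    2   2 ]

rank(A) = 3

Row reduction:
R3 <- R3 - (-2)*R1:  [  0   0  -4   6 ]
R4 <- R4 - (1)*R1:  [  0  -7  -3   7 ]
R2 <-> R4   (pivot in column 2 was zero)
[ 2   5   5  -5 ]
[ 0  -7  -3   7 ]
[ 0   0  -4   6 ]
[ 0   0   4  -6 ]
R4 <- R4 - (-1)*R3:  [ 0  0  0  0 ]
Row echelon form:
[ 2   5   5  -5 ]
[ 0  -7  -3   7 ]
[ 0   0  -4   6 ]
[ 0   0   0   0 ]
Nonzero rows / pivot columns: 3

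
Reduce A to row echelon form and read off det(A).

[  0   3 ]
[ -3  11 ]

Forward elimination:
R1 <-> R2   (pivot in column 1 was zero)
[ -3  11 ]
[  0   3 ]
Upper-triangular form:
[ -3  11 ]
[  0   3 ]
det(A) = (-1)^1 * (-3) * (3) = 9  (1 row swap -> sign -1)

det(A) = 9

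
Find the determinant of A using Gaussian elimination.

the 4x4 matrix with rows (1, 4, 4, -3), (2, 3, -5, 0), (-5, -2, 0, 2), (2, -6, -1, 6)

Forward elimination:
R2 <- R2 - (2)*R1:  [   0   -5  -13    6 ]
R3 <- R3 - (-5)*R1:  [   0   18   20  -13 ]
R4 <- R4 - (2)*R1:  [   0  -14   -9   12 ]
R3 <- R3 - (-18/5)*R2:  [      0       0  -134/5    43/5 ]
R4 <- R4 - (14/5)*R2:  [     0      0  137/5  -24/5 ]
R4 <- R4 - (-137/134)*R3:  [       0        0        0  535/134 ]
Upper-triangular form:
[ 1   4       4       -3 ]
[ 0  -5     -13        6 ]
[ 0   0  -134/5     43/5 ]
[ 0   0       0  535/134 ]
det(A) = (-1)^0 * (1) * (-5) * (-134/5) * (535/134) = 535  (0 row swaps -> sign +1)

det(A) = 535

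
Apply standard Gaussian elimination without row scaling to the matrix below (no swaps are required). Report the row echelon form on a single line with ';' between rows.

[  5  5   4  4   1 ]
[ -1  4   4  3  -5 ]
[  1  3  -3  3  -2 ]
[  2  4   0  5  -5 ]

Forward elimination:
R2 <- R2 - (-1/5)*R1:  [     0      5   24/5   19/5  -24/5 ]
R3 <- R3 - (1/5)*R1:  [     0      2  -19/5   11/5  -11/5 ]
R4 <- R4 - (2/5)*R1:  [     0      2   -8/5   17/5  -27/5 ]
R3 <- R3 - (2/5)*R2:  [       0        0  -143/25    17/25    -7/25 ]
R4 <- R4 - (2/5)*R2:  [      0       0  -88/25   47/25  -87/25 ]
R4 <- R4 - (8/13)*R3:  [      0       0       0   19/13  -43/13 ]
Row echelon form:
[ 5  5        4      4       1 ]
[ 0  5     24/5   19/5   -24/5 ]
[ 0  0  -143/25  17/25   -7/25 ]
[ 0  0        0  19/13  -43/13 ]

REF = [5 5 4 4 1; 0 5 24/5 19/5 -24/5; 0 0 -143/25 17/25 -7/25; 0 0 0 19/13 -43/13]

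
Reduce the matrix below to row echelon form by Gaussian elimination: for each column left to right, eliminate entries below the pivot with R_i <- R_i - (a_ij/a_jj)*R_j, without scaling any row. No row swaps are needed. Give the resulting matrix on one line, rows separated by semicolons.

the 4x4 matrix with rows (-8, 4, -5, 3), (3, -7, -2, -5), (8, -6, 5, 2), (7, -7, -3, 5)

REF = [-8 4 -5 3; 0 -11/2 -31/8 -31/8; 0 0 31/22 141/22; 0 0 0 1005/31]

Forward elimination:
R2 <- R2 - (-3/8)*R1:  [     0  -11/2  -31/8  -31/8 ]
R3 <- R3 - (-1)*R1:  [  0  -2   0   5 ]
R4 <- R4 - (-7/8)*R1:  [     0   -7/2  -59/8   61/8 ]
R3 <- R3 - (4/11)*R2:  [      0       0   31/22  141/22 ]
R4 <- R4 - (7/11)*R2:  [      0       0  -54/11  111/11 ]
R4 <- R4 - (-108/31)*R3:  [       0        0        0  1005/31 ]
Row echelon form:
[ -8      4     -5        3 ]
[  0  -11/2  -31/8    -31/8 ]
[  0      0  31/22   141/22 ]
[  0      0      0  1005/31 ]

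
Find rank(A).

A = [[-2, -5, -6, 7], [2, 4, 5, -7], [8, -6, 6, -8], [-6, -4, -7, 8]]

Row reduction:
R2 <- R2 - (-1)*R1:  [  0  -1  -1   0 ]
R3 <- R3 - (-4)*R1:  [   0  -26  -18   20 ]
R4 <- R4 - (3)*R1:  [   0   11   11  -13 ]
R3 <- R3 - (26)*R2:  [  0   0   8  20 ]
R4 <- R4 - (-11)*R2:  [   0    0    0  -13 ]
Row echelon form:
[ -2  -5  -6    7 ]
[  0  -1  -1    0 ]
[  0   0   8   20 ]
[  0   0   0  -13 ]
Nonzero rows / pivot columns: 4

rank(A) = 4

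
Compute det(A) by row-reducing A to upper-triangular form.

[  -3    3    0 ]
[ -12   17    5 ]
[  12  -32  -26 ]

det(A) = 90

Forward elimination:
R2 <- R2 - (4)*R1:  [ 0  5  5 ]
R3 <- R3 - (-4)*R1:  [   0  -20  -26 ]
R3 <- R3 - (-4)*R2:  [  0   0  -6 ]
Upper-triangular form:
[ -3  3   0 ]
[  0  5   5 ]
[  0  0  -6 ]
det(A) = (-1)^0 * (-3) * (5) * (-6) = 90  (0 row swaps -> sign +1)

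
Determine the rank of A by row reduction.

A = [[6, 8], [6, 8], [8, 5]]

Row reduction:
R2 <- R2 - (1)*R1:  [ 0  0 ]
R3 <- R3 - (4/3)*R1:  [     0  -17/3 ]
R2 <-> R3   (pivot in column 2 was zero)
[ 6      8 ]
[ 0  -17/3 ]
[ 0      0 ]
Row echelon form:
[ 6      8 ]
[ 0  -17/3 ]
[ 0      0 ]
Nonzero rows / pivot columns: 2

rank(A) = 2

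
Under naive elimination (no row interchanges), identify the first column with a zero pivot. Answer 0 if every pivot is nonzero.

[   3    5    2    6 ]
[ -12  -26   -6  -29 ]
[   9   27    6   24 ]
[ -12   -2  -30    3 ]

Naive forward elimination:
R2 <- R2 - (-4)*R1:  [  0  -6   2  -5 ]
R3 <- R3 - (3)*R1:  [  0  12   0   6 ]
R4 <- R4 - (-4)*R1:  [   0   18  -22   27 ]
R3 <- R3 - (-2)*R2:  [  0   0   4  -4 ]
R4 <- R4 - (-3)*R2:  [   0    0  -16   12 ]
R4 <- R4 - (-4)*R3:  [  0   0   0  -4 ]
All pivots nonzero; naive elimination completes without hitting a zero pivot.

first zero-pivot column = 0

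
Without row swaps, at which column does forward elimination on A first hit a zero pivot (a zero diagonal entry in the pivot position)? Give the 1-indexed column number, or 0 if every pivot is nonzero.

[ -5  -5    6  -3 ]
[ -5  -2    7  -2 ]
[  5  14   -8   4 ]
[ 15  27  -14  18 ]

Naive forward elimination:
R2 <- R2 - (1)*R1:  [ 0  3  1  1 ]
R3 <- R3 - (-1)*R1:  [  0   9  -2   1 ]
R4 <- R4 - (-3)*R1:  [  0  12   4   9 ]
R3 <- R3 - (3)*R2:  [  0   0  -5  -2 ]
R4 <- R4 - (4)*R2:  [ 0  0  0  5 ]
All pivots nonzero; naive elimination completes without hitting a zero pivot.

first zero-pivot column = 0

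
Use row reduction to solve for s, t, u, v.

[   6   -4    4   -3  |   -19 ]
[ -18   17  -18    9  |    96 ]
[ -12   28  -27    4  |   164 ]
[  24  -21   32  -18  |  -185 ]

(4, 3, -4, 5)

Forward elimination on [A|b]:
R2 <- R2 - (-3)*R1:  [  0   5  -6   0  39 ]
R3 <- R3 - (-2)*R1:  [   0   20  -19   -2  126 ]
R4 <- R4 - (4)*R1:  [    0    -5    16    -6  -109 ]
R3 <- R3 - (4)*R2:  [   0    0    5   -2  -30 ]
R4 <- R4 - (-1)*R2:  [   0    0   10   -6  -70 ]
R4 <- R4 - (2)*R3:  [   0    0    0   -2  -10 ]
Row echelon form:
[ 6  -4   4  -3  |  -19 ]
[ 0   5  -6   0  |   39 ]
[ 0   0   5  -2  |  -30 ]
[ 0   0   0  -2  |  -10 ]
Back-substitution:
v = (-10) / -2 = 5
u = (-30 - (-2)*(5)) / 5 = -4
t = (39 - (-6)*(-4)) / 5 = 3
s = (-19 - (-4)*(3) - (4)*(-4) - (-3)*(5)) / 6 = 4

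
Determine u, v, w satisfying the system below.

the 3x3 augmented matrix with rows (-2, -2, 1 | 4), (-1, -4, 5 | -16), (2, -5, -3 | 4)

Forward elimination on [A|b]:
R2 <- R2 - (1/2)*R1:  [   0   -3  9/2  -18 ]
R3 <- R3 - (-1)*R1:  [  0  -7  -2   8 ]
R3 <- R3 - (7/3)*R2:  [     0      0  -25/2     50 ]
Row echelon form:
[ -2  -2      1  |    4 ]
[  0  -3    9/2  |  -18 ]
[  0   0  -25/2  |   50 ]
Back-substitution:
w = (50) / (-25/2) = -4
v = (-18 - (9/2)*(-4)) / -3 = 0
u = (4 - (-2)*(0) - (1)*(-4)) / -2 = -4

(-4, 0, -4)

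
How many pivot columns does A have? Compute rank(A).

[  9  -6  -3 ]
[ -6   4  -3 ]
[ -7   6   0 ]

Row reduction:
R2 <- R2 - (-2/3)*R1:  [  0   0  -5 ]
R3 <- R3 - (-7/9)*R1:  [    0   4/3  -7/3 ]
R2 <-> R3   (pivot in column 2 was zero)
[ 9   -6    -3 ]
[ 0  4/3  -7/3 ]
[ 0    0    -5 ]
Row echelon form:
[ 9   -6    -3 ]
[ 0  4/3  -7/3 ]
[ 0    0    -5 ]
Nonzero rows / pivot columns: 3

rank(A) = 3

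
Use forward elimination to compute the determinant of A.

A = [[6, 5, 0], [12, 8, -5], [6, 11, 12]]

Forward elimination:
R2 <- R2 - (2)*R1:  [  0  -2  -5 ]
R3 <- R3 - (1)*R1:  [  0   6  12 ]
R3 <- R3 - (-3)*R2:  [  0   0  -3 ]
Upper-triangular form:
[ 6   5   0 ]
[ 0  -2  -5 ]
[ 0   0  -3 ]
det(A) = (-1)^0 * (6) * (-2) * (-3) = 36  (0 row swaps -> sign +1)

det(A) = 36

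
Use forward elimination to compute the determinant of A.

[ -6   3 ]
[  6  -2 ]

Forward elimination:
R2 <- R2 - (-1)*R1:  [ 0  1 ]
Upper-triangular form:
[ -6  3 ]
[  0  1 ]
det(A) = (-1)^0 * (-6) * (1) = -6  (0 row swaps -> sign +1)

det(A) = -6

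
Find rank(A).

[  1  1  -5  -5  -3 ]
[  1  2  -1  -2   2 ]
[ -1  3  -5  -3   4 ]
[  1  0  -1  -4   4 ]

Row reduction:
R2 <- R2 - (1)*R1:  [ 0  1  4  3  5 ]
R3 <- R3 - (-1)*R1:  [   0    4  -10   -8    1 ]
R4 <- R4 - (1)*R1:  [  0  -1   4   1   7 ]
R3 <- R3 - (4)*R2:  [   0    0  -26  -20  -19 ]
R4 <- R4 - (-1)*R2:  [  0   0   8   4  12 ]
R4 <- R4 - (-4/13)*R3:  [      0       0       0  -28/13   80/13 ]
Row echelon form:
[ 1  1   -5      -5     -3 ]
[ 0  1    4       3      5 ]
[ 0  0  -26     -20    -19 ]
[ 0  0    0  -28/13  80/13 ]
Nonzero rows / pivot columns: 4

rank(A) = 4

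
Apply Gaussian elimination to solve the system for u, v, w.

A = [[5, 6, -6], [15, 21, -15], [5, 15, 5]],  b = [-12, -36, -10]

(0, -1, 1)

Forward elimination on [A|b]:
R2 <- R2 - (3)*R1:  [ 0  3  3  0 ]
R3 <- R3 - (1)*R1:  [  0   9  11   2 ]
R3 <- R3 - (3)*R2:  [ 0  0  2  2 ]
Row echelon form:
[ 5  6  -6  |  -12 ]
[ 0  3   3  |    0 ]
[ 0  0   2  |    2 ]
Back-substitution:
w = (2) / 2 = 1
v = (0 - (3)*(1)) / 3 = -1
u = (-12 - (6)*(-1) - (-6)*(1)) / 5 = 0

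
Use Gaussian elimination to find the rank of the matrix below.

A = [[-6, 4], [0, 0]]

rank(A) = 1

Row reduction:
Row echelon form:
[ -6  4 ]
[  0  0 ]
Nonzero rows / pivot columns: 1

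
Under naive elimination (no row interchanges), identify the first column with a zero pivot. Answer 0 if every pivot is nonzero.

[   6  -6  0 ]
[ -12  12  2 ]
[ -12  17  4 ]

Naive forward elimination:
R2 <- R2 - (-2)*R1:  [ 0  0  2 ]
R3 <- R3 - (-2)*R1:  [ 0  5  4 ]
Matrix at this point:
[ 6  -6  0 ]
[ 0   0  2 ]
[ 0   5  4 ]
Pivot entry (2,2) is zero but row 3 has 5 in column 2 -> naive elimination stops; a row interchange (e.g. R2 <-> R3) would be required here.

first zero-pivot column = 2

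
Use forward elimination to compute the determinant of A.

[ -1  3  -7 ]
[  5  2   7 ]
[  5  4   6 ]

Forward elimination:
R2 <- R2 - (-5)*R1:  [   0   17  -28 ]
R3 <- R3 - (-5)*R1:  [   0   19  -29 ]
R3 <- R3 - (19/17)*R2:  [     0      0  39/17 ]
Upper-triangular form:
[ -1   3     -7 ]
[  0  17    -28 ]
[  0   0  39/17 ]
det(A) = (-1)^0 * (-1) * (17) * (39/17) = -39  (0 row swaps -> sign +1)

det(A) = -39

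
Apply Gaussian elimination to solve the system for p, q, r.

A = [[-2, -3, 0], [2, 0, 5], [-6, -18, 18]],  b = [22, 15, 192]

(-5, -4, 5)

Forward elimination on [A|b]:
R2 <- R2 - (-1)*R1:  [  0  -3   5  37 ]
R3 <- R3 - (3)*R1:  [   0   -9   18  126 ]
R3 <- R3 - (3)*R2:  [  0   0   3  15 ]
Row echelon form:
[ -2  -3  0  |  22 ]
[  0  -3  5  |  37 ]
[  0   0  3  |  15 ]
Back-substitution:
r = (15) / 3 = 5
q = (37 - (5)*(5)) / -3 = -4
p = (22 - (-3)*(-4)) / -2 = -5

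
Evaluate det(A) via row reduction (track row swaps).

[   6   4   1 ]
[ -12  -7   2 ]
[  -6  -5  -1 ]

det(A) = 24

Forward elimination:
R2 <- R2 - (-2)*R1:  [ 0  1  4 ]
R3 <- R3 - (-1)*R1:  [  0  -1   0 ]
R3 <- R3 - (-1)*R2:  [ 0  0  4 ]
Upper-triangular form:
[ 6  4  1 ]
[ 0  1  4 ]
[ 0  0  4 ]
det(A) = (-1)^0 * (6) * (1) * (4) = 24  (0 row swaps -> sign +1)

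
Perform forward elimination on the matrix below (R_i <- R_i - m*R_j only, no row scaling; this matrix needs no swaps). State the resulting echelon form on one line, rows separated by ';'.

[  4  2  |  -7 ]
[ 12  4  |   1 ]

Forward elimination:
R2 <- R2 - (3)*R1:  [  0  -2  22 ]
Row echelon form:
[ 4   2  |  -7 ]
[ 0  -2  |  22 ]

REF = [4 2 -7; 0 -2 22]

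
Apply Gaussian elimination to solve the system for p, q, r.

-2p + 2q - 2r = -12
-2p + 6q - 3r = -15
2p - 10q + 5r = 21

Forward elimination on [A|b]:
R2 <- R2 - (1)*R1:  [  0   4  -1  -3 ]
R3 <- R3 - (-1)*R1:  [  0  -8   3   9 ]
R3 <- R3 - (-2)*R2:  [ 0  0  1  3 ]
Row echelon form:
[ -2  2  -2  |  -12 ]
[  0  4  -1  |   -3 ]
[  0  0   1  |    3 ]
Back-substitution:
r = (3) / 1 = 3
q = (-3 - (-1)*(3)) / 4 = 0
p = (-12 - (2)*(0) - (-2)*(3)) / -2 = 3

(3, 0, 3)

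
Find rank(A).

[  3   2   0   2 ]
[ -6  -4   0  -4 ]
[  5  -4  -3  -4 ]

Row reduction:
R2 <- R2 - (-2)*R1:  [ 0  0  0  0 ]
R3 <- R3 - (5/3)*R1:  [     0  -22/3     -3  -22/3 ]
R2 <-> R3   (pivot in column 2 was zero)
[ 3      2   0      2 ]
[ 0  -22/3  -3  -22/3 ]
[ 0      0   0      0 ]
Row echelon form:
[ 3      2   0      2 ]
[ 0  -22/3  -3  -22/3 ]
[ 0      0   0      0 ]
Nonzero rows / pivot columns: 2

rank(A) = 2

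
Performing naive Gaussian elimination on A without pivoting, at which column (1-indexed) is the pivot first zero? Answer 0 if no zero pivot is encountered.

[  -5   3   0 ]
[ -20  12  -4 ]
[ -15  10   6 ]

Naive forward elimination:
R2 <- R2 - (4)*R1:  [  0   0  -4 ]
R3 <- R3 - (3)*R1:  [ 0  1  6 ]
Matrix at this point:
[ -5  3   0 ]
[  0  0  -4 ]
[  0  1   6 ]
Pivot entry (2,2) is zero but row 3 has 1 in column 2 -> naive elimination stops; a row interchange (e.g. R2 <-> R3) would be required here.

first zero-pivot column = 2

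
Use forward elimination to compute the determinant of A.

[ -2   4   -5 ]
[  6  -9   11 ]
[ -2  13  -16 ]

Forward elimination:
R2 <- R2 - (-3)*R1:  [  0   3  -4 ]
R3 <- R3 - (1)*R1:  [   0    9  -11 ]
R3 <- R3 - (3)*R2:  [ 0  0  1 ]
Upper-triangular form:
[ -2  4  -5 ]
[  0  3  -4 ]
[  0  0   1 ]
det(A) = (-1)^0 * (-2) * (3) * (1) = -6  (0 row swaps -> sign +1)

det(A) = -6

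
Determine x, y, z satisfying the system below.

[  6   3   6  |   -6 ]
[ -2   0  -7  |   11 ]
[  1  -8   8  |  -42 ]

(-2, 4, -1)

Forward elimination on [A|b]:
R2 <- R2 - (-1/3)*R1:  [  0   1  -5   9 ]
R3 <- R3 - (1/6)*R1:  [     0  -17/2      7    -41 ]
R3 <- R3 - (-17/2)*R2:  [     0      0  -71/2   71/2 ]
Row echelon form:
[ 6  3      6  |    -6 ]
[ 0  1     -5  |     9 ]
[ 0  0  -71/2  |  71/2 ]
Back-substitution:
z = (71/2) / (-71/2) = -1
y = (9 - (-5)*(-1)) / 1 = 4
x = (-6 - (3)*(4) - (6)*(-1)) / 6 = -2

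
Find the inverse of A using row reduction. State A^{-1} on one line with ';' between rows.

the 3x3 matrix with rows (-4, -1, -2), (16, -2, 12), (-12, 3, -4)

inverse = [-7/36 -5/72 -1/9; -5/9 -1/18 1/9; 1/6 1/6 1/6]

Gauss-Jordan on [A | I]:
R1 <- (1/-4)*R1:  [    1   1/4   1/2  |  -1/4     0     0 ]
R2 <- R2 - (16)*R1:  [  0  -6   4  |   4   1   0 ]
R3 <- R3 - (-12)*R1:  [  0   6   2  |  -3   0   1 ]
R2 <- (1/-6)*R2:  [    0     1  -2/3  |  -2/3  -1/6     0 ]
R1 <- R1 - (1/4)*R2:  [     1      0    2/3  |  -1/12   1/24      0 ]
R3 <- R3 - (6)*R2:  [ 0  0  6  |  1  1  1 ]
R3 <- (1/6)*R3:  [   0    0    1  |  1/6  1/6  1/6 ]
R1 <- R1 - (2/3)*R3:  [     1      0      0  |  -7/36  -5/72   -1/9 ]
R2 <- R2 - (-2/3)*R3:  [     0      1      0  |   -5/9  -1/18    1/9 ]
Right block of [I | A^{-1}] is the inverse:
[ -7/36  -5/72  -1/9 ]
[  -5/9  -1/18   1/9 ]
[   1/6    1/6   1/6 ]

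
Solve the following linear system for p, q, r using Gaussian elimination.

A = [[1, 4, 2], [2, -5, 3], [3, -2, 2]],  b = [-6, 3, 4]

Forward elimination on [A|b]:
R2 <- R2 - (2)*R1:  [   0  -13   -1   15 ]
R3 <- R3 - (3)*R1:  [   0  -14   -4   22 ]
R3 <- R3 - (14/13)*R2:  [      0       0  -38/13   76/13 ]
Row echelon form:
[ 1    4       2  |     -6 ]
[ 0  -13      -1  |     15 ]
[ 0    0  -38/13  |  76/13 ]
Back-substitution:
r = (76/13) / (-38/13) = -2
q = (15 - (-1)*(-2)) / -13 = -1
p = (-6 - (4)*(-1) - (2)*(-2)) / 1 = 2

(2, -1, -2)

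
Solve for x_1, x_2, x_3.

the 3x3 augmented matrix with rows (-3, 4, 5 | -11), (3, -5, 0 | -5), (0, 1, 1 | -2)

Forward elimination on [A|b]:
R2 <- R2 - (-1)*R1:  [   0   -1    5  -16 ]
R3 <- R3 - (-1)*R2:  [   0    0    6  -18 ]
Row echelon form:
[ -3   4  5  |  -11 ]
[  0  -1  5  |  -16 ]
[  0   0  6  |  -18 ]
Back-substitution:
x_3 = (-18) / 6 = -3
x_2 = (-16 - (5)*(-3)) / -1 = 1
x_1 = (-11 - (4)*(1) - (5)*(-3)) / -3 = 0

(0, 1, -3)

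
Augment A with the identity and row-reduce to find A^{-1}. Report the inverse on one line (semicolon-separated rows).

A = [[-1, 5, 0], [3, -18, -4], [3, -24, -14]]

inverse = [-26 -35/3 10/3; -5 -7/3 2/3; 3 3/2 -1/2]

Gauss-Jordan on [A | I]:
R1 <- (1/-1)*R1:  [  1  -5   0  |  -1   0   0 ]
R2 <- R2 - (3)*R1:  [  0  -3  -4  |   3   1   0 ]
R3 <- R3 - (3)*R1:  [   0   -9  -14  |    3    0    1 ]
R2 <- (1/-3)*R2:  [    0     1   4/3  |    -1  -1/3     0 ]
R1 <- R1 - (-5)*R2:  [    1     0  20/3  |    -6  -5/3     0 ]
R3 <- R3 - (-9)*R2:  [  0   0  -2  |  -6  -3   1 ]
R3 <- (1/-2)*R3:  [    0     0     1  |     3   3/2  -1/2 ]
R1 <- R1 - (20/3)*R3:  [     1      0      0  |    -26  -35/3   10/3 ]
R2 <- R2 - (4/3)*R3:  [    0     1     0  |    -5  -7/3   2/3 ]
Right block of [I | A^{-1}] is the inverse:
[ -26  -35/3  10/3 ]
[  -5   -7/3   2/3 ]
[   3    3/2  -1/2 ]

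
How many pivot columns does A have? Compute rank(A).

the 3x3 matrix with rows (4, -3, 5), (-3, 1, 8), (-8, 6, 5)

rank(A) = 3

Row reduction:
R2 <- R2 - (-3/4)*R1:  [    0  -5/4  47/4 ]
R3 <- R3 - (-2)*R1:  [  0   0  15 ]
Row echelon form:
[ 4    -3     5 ]
[ 0  -5/4  47/4 ]
[ 0     0    15 ]
Nonzero rows / pivot columns: 3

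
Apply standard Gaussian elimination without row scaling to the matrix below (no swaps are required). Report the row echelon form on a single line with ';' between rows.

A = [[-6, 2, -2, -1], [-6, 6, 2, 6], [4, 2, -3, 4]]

Forward elimination:
R2 <- R2 - (1)*R1:  [ 0  4  4  7 ]
R3 <- R3 - (-2/3)*R1:  [     0   10/3  -13/3   10/3 ]
R3 <- R3 - (5/6)*R2:  [     0      0  -23/3   -5/2 ]
Row echelon form:
[ -6  2     -2    -1 ]
[  0  4      4     7 ]
[  0  0  -23/3  -5/2 ]

REF = [-6 2 -2 -1; 0 4 4 7; 0 0 -23/3 -5/2]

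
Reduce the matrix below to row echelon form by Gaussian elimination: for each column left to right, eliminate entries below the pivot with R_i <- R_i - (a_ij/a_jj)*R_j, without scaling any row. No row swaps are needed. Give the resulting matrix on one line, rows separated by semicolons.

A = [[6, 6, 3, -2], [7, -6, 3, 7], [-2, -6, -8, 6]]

REF = [6 6 3 -2; 0 -13 -1/2 28/3; 0 0 -89/13 32/13]

Forward elimination:
R2 <- R2 - (7/6)*R1:  [    0   -13  -1/2  28/3 ]
R3 <- R3 - (-1/3)*R1:  [    0    -4    -7  16/3 ]
R3 <- R3 - (4/13)*R2:  [      0       0  -89/13   32/13 ]
Row echelon form:
[ 6    6       3     -2 ]
[ 0  -13    -1/2   28/3 ]
[ 0    0  -89/13  32/13 ]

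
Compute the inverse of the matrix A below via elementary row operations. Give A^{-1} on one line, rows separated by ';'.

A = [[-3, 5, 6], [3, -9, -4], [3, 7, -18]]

inverse = [-95/36 -11/6 -17/36; -7/12 -1/2 -1/12; -2/3 -1/2 -1/6]

Gauss-Jordan on [A | I]:
R1 <- (1/-3)*R1:  [    1  -5/3    -2  |  -1/3     0     0 ]
R2 <- R2 - (3)*R1:  [  0  -4   2  |   1   1   0 ]
R3 <- R3 - (3)*R1:  [   0   12  -12  |    1    0    1 ]
R2 <- (1/-4)*R2:  [    0     1  -1/2  |  -1/4  -1/4     0 ]
R1 <- R1 - (-5/3)*R2:  [     1      0  -17/6  |   -3/4  -5/12      0 ]
R3 <- R3 - (12)*R2:  [  0   0  -6  |   4   3   1 ]
R3 <- (1/-6)*R3:  [    0     0     1  |  -2/3  -1/2  -1/6 ]
R1 <- R1 - (-17/6)*R3:  [      1       0       0  |  -95/36   -11/6  -17/36 ]
R2 <- R2 - (-1/2)*R3:  [     0      1      0  |  -7/12   -1/2  -1/12 ]
Right block of [I | A^{-1}] is the inverse:
[ -95/36  -11/6  -17/36 ]
[  -7/12   -1/2   -1/12 ]
[   -2/3   -1/2    -1/6 ]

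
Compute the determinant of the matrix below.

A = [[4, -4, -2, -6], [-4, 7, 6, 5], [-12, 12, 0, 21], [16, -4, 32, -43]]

det(A) = 216

Forward elimination:
R2 <- R2 - (-1)*R1:  [  0   3   4  -1 ]
R3 <- R3 - (-3)*R1:  [  0   0  -6   3 ]
R4 <- R4 - (4)*R1:  [   0   12   40  -19 ]
R4 <- R4 - (4)*R2:  [   0    0   24  -15 ]
R4 <- R4 - (-4)*R3:  [  0   0   0  -3 ]
Upper-triangular form:
[ 4  -4  -2  -6 ]
[ 0   3   4  -1 ]
[ 0   0  -6   3 ]
[ 0   0   0  -3 ]
det(A) = (-1)^0 * (4) * (3) * (-6) * (-3) = 216  (0 row swaps -> sign +1)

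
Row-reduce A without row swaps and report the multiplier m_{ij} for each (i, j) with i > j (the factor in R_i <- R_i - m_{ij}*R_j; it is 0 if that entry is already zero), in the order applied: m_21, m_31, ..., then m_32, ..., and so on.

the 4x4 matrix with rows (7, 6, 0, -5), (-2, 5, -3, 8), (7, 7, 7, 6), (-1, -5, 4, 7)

multipliers: -2/7, 1, -1/7, 7/47, -29/47, 101/350

Forward elimination:
R2 <- R2 - (-2/7)*R1:  [    0  47/7    -3  46/7 ]
R3 <- R3 - (1)*R1:  [  0   1   7  11 ]
R4 <- R4 - (-1/7)*R1:  [     0  -29/7      4   44/7 ]
R3 <- R3 - (7/47)*R2:  [      0       0  350/47  471/47 ]
R4 <- R4 - (-29/47)*R2:  [      0       0  101/47  486/47 ]
R4 <- R4 - (101/350)*R3:  [        0         0         0  2607/350 ]
Multipliers (in order of application): m_{21} = -2/7, m_{31} = 1, m_{41} = -1/7, m_{32} = 7/47, m_{42} = -29/47, m_{43} = 101/350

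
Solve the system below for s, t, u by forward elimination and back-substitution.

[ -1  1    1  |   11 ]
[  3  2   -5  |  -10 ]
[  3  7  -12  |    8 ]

Forward elimination on [A|b]:
R2 <- R2 - (-3)*R1:  [  0   5  -2  23 ]
R3 <- R3 - (-3)*R1:  [  0  10  -9  41 ]
R3 <- R3 - (2)*R2:  [  0   0  -5  -5 ]
Row echelon form:
[ -1  1   1  |  11 ]
[  0  5  -2  |  23 ]
[  0  0  -5  |  -5 ]
Back-substitution:
u = (-5) / -5 = 1
t = (23 - (-2)*(1)) / 5 = 5
s = (11 - (1)*(5) - (1)*(1)) / -1 = -5

(-5, 5, 1)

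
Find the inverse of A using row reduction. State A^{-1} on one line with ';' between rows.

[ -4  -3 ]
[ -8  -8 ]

Gauss-Jordan on [A | I]:
R1 <- (1/-4)*R1:  [    1   3/4  |  -1/4     0 ]
R2 <- R2 - (-8)*R1:  [  0  -2  |  -2   1 ]
R2 <- (1/-2)*R2:  [    0     1  |     1  -1/2 ]
R1 <- R1 - (3/4)*R2:  [   1    0  |   -1  3/8 ]
Right block of [I | A^{-1}] is the inverse:
[ -1   3/8 ]
[  1  -1/2 ]

inverse = [-1 3/8; 1 -1/2]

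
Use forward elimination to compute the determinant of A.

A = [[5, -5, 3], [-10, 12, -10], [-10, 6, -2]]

Forward elimination:
R2 <- R2 - (-2)*R1:  [  0   2  -4 ]
R3 <- R3 - (-2)*R1:  [  0  -4   4 ]
R3 <- R3 - (-2)*R2:  [  0   0  -4 ]
Upper-triangular form:
[ 5  -5   3 ]
[ 0   2  -4 ]
[ 0   0  -4 ]
det(A) = (-1)^0 * (5) * (2) * (-4) = -40  (0 row swaps -> sign +1)

det(A) = -40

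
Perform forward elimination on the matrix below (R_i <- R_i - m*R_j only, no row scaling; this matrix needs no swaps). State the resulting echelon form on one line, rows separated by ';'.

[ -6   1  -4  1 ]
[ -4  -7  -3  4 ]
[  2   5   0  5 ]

Forward elimination:
R2 <- R2 - (2/3)*R1:  [     0  -23/3   -1/3   10/3 ]
R3 <- R3 - (-1/3)*R1:  [    0  16/3  -4/3  16/3 ]
R3 <- R3 - (-16/23)*R2:  [      0       0  -36/23  176/23 ]
Row echelon form:
[ -6      1      -4       1 ]
[  0  -23/3    -1/3    10/3 ]
[  0      0  -36/23  176/23 ]

REF = [-6 1 -4 1; 0 -23/3 -1/3 10/3; 0 0 -36/23 176/23]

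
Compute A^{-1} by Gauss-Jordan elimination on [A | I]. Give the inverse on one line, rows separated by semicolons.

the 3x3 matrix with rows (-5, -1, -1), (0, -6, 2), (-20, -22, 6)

Gauss-Jordan on [A | I]:
R1 <- (1/-5)*R1:  [    1   1/5   1/5  |  -1/5     0     0 ]
R3 <- R3 - (-20)*R1:  [   0  -18   10  |   -4    0    1 ]
R2 <- (1/-6)*R2:  [    0     1  -1/3  |     0  -1/6     0 ]
R1 <- R1 - (1/5)*R2:  [    1     0  4/15  |  -1/5  1/30     0 ]
R3 <- R3 - (-18)*R2:  [  0   0   4  |  -4  -3   1 ]
R3 <- (1/4)*R3:  [    0     0     1  |    -1  -3/4   1/4 ]
R1 <- R1 - (4/15)*R3:  [     1      0      0  |   1/15   7/30  -1/15 ]
R2 <- R2 - (-1/3)*R3:  [     0      1      0  |   -1/3  -5/12   1/12 ]
Right block of [I | A^{-1}] is the inverse:
[ 1/15   7/30  -1/15 ]
[ -1/3  -5/12   1/12 ]
[   -1   -3/4    1/4 ]

inverse = [1/15 7/30 -1/15; -1/3 -5/12 1/12; -1 -3/4 1/4]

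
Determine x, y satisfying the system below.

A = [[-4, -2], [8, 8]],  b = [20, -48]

Forward elimination on [A|b]:
R2 <- R2 - (-2)*R1:  [  0   4  -8 ]
Row echelon form:
[ -4  -2  |  20 ]
[  0   4  |  -8 ]
Back-substitution:
y = (-8) / 4 = -2
x = (20 - (-2)*(-2)) / -4 = -4

(-4, -2)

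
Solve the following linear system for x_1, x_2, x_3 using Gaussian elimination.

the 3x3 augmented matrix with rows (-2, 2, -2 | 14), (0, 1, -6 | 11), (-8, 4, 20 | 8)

Forward elimination on [A|b]:
R3 <- R3 - (4)*R1:  [   0   -4   28  -48 ]
R3 <- R3 - (-4)*R2:  [  0   0   4  -4 ]
Row echelon form:
[ -2  2  -2  |  14 ]
[  0  1  -6  |  11 ]
[  0  0   4  |  -4 ]
Back-substitution:
x_3 = (-4) / 4 = -1
x_2 = (11 - (-6)*(-1)) / 1 = 5
x_1 = (14 - (2)*(5) - (-2)*(-1)) / -2 = -1

(-1, 5, -1)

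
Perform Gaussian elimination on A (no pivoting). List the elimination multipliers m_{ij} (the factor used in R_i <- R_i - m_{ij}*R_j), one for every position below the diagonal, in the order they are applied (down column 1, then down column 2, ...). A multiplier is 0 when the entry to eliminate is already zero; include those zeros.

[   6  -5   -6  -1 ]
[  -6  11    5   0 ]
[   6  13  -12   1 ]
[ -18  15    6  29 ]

multipliers: -1, 1, -3, 3, 0, 4

Forward elimination:
R2 <- R2 - (-1)*R1:  [  0   6  -1  -1 ]
R3 <- R3 - (1)*R1:  [  0  18  -6   2 ]
R4 <- R4 - (-3)*R1:  [   0    0  -12   26 ]
R3 <- R3 - (3)*R2:  [  0   0  -3   5 ]
R4: entry in column 2 is already 0 -> m_{42} = 0 (no row operation needed)
R4 <- R4 - (4)*R3:  [ 0  0  0  6 ]
Multipliers (in order of application): m_{21} = -1, m_{31} = 1, m_{41} = -3, m_{32} = 3, m_{42} = 0, m_{43} = 4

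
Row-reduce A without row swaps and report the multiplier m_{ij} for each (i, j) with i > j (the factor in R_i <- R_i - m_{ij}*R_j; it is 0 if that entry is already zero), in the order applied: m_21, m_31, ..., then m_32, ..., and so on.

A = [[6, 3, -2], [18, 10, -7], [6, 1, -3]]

multipliers: 3, 1, -2

Forward elimination:
R2 <- R2 - (3)*R1:  [  0   1  -1 ]
R3 <- R3 - (1)*R1:  [  0  -2  -1 ]
R3 <- R3 - (-2)*R2:  [  0   0  -3 ]
Multipliers (in order of application): m_{21} = 3, m_{31} = 1, m_{32} = -2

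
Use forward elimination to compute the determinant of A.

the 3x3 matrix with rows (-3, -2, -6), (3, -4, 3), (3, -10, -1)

det(A) = -18

Forward elimination:
R2 <- R2 - (-1)*R1:  [  0  -6  -3 ]
R3 <- R3 - (-1)*R1:  [   0  -12   -7 ]
R3 <- R3 - (2)*R2:  [  0   0  -1 ]
Upper-triangular form:
[ -3  -2  -6 ]
[  0  -6  -3 ]
[  0   0  -1 ]
det(A) = (-1)^0 * (-3) * (-6) * (-1) = -18  (0 row swaps -> sign +1)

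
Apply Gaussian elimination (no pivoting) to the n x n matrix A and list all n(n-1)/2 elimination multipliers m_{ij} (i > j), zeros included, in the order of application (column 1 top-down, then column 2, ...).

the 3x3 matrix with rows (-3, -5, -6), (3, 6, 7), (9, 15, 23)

multipliers: -1, -3, 0

Forward elimination:
R2 <- R2 - (-1)*R1:  [ 0  1  1 ]
R3 <- R3 - (-3)*R1:  [ 0  0  5 ]
R3: entry in column 2 is already 0 -> m_{32} = 0 (no row operation needed)
Multipliers (in order of application): m_{21} = -1, m_{31} = -3, m_{32} = 0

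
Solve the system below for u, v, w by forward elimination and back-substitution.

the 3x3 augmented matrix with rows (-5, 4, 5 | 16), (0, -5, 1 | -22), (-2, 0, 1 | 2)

Forward elimination on [A|b]:
R3 <- R3 - (2/5)*R1:  [     0   -8/5     -1  -22/5 ]
R3 <- R3 - (8/25)*R2:  [      0       0  -33/25   66/25 ]
Row echelon form:
[ -5   4       5  |     16 ]
[  0  -5       1  |    -22 ]
[  0   0  -33/25  |  66/25 ]
Back-substitution:
w = (66/25) / (-33/25) = -2
v = (-22 - (1)*(-2)) / -5 = 4
u = (16 - (4)*(4) - (5)*(-2)) / -5 = -2

(-2, 4, -2)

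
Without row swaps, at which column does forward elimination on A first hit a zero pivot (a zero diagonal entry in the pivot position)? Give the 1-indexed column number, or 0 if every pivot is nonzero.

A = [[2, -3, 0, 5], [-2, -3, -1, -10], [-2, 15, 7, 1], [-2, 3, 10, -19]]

Naive forward elimination:
R2 <- R2 - (-1)*R1:  [  0  -6  -1  -5 ]
R3 <- R3 - (-1)*R1:  [  0  12   7   6 ]
R4 <- R4 - (-1)*R1:  [   0    0   10  -14 ]
R3 <- R3 - (-2)*R2:  [  0   0   5  -4 ]
R4 <- R4 - (2)*R3:  [  0   0   0  -6 ]
All pivots nonzero; naive elimination completes without hitting a zero pivot.

first zero-pivot column = 0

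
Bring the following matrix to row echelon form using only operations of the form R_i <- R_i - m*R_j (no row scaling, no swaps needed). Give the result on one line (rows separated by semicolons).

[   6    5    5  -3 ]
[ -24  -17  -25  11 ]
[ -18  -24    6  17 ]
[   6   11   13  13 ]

Forward elimination:
R2 <- R2 - (-4)*R1:  [  0   3  -5  -1 ]
R3 <- R3 - (-3)*R1:  [  0  -9  21   8 ]
R4 <- R4 - (1)*R1:  [  0   6   8  16 ]
R3 <- R3 - (-3)*R2:  [ 0  0  6  5 ]
R4 <- R4 - (2)*R2:  [  0   0  18  18 ]
R4 <- R4 - (3)*R3:  [ 0  0  0  3 ]
Row echelon form:
[ 6  5   5  -3 ]
[ 0  3  -5  -1 ]
[ 0  0   6   5 ]
[ 0  0   0   3 ]

REF = [6 5 5 -3; 0 3 -5 -1; 0 0 6 5; 0 0 0 3]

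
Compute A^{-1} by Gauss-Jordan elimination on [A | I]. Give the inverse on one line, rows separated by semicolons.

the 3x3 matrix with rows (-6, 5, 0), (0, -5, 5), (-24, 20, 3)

inverse = [-23/18 -1/6 5/18; -4/3 -1/5 1/3; -4/3 0 1/3]

Gauss-Jordan on [A | I]:
R1 <- (1/-6)*R1:  [    1  -5/6     0  |  -1/6     0     0 ]
R3 <- R3 - (-24)*R1:  [  0   0   3  |  -4   0   1 ]
R2 <- (1/-5)*R2:  [    0     1    -1  |     0  -1/5     0 ]
R1 <- R1 - (-5/6)*R2:  [    1     0  -5/6  |  -1/6  -1/6     0 ]
R3 <- (1/3)*R3:  [    0     0     1  |  -4/3     0   1/3 ]
R1 <- R1 - (-5/6)*R3:  [      1       0       0  |  -23/18    -1/6    5/18 ]
R2 <- R2 - (-1)*R3:  [    0     1     0  |  -4/3  -1/5   1/3 ]
Right block of [I | A^{-1}] is the inverse:
[ -23/18  -1/6  5/18 ]
[   -4/3  -1/5   1/3 ]
[   -4/3     0   1/3 ]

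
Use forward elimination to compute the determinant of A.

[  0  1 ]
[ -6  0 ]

Forward elimination:
R1 <-> R2   (pivot in column 1 was zero)
[ -6  0 ]
[  0  1 ]
Upper-triangular form:
[ -6  0 ]
[  0  1 ]
det(A) = (-1)^1 * (-6) * (1) = 6  (1 row swap -> sign -1)

det(A) = 6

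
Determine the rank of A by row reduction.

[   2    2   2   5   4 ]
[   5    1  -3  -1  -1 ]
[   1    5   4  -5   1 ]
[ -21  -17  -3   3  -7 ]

Row reduction:
R2 <- R2 - (5/2)*R1:  [     0     -4     -8  -27/2    -11 ]
R3 <- R3 - (1/2)*R1:  [     0      4      3  -15/2     -1 ]
R4 <- R4 - (-21/2)*R1:  [     0      4     18  111/2     35 ]
R3 <- R3 - (-1)*R2:  [   0    0   -5  -21  -12 ]
R4 <- R4 - (-1)*R2:  [  0   0  10  42  24 ]
R4 <- R4 - (-2)*R3:  [ 0  0  0  0  0 ]
Row echelon form:
[ 2   2   2      5    4 ]
[ 0  -4  -8  -27/2  -11 ]
[ 0   0  -5    -21  -12 ]
[ 0   0   0      0    0 ]
Nonzero rows / pivot columns: 3

rank(A) = 3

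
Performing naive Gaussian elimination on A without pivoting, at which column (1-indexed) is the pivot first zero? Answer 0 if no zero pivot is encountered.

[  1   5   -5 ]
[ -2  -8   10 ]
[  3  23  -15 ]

Naive forward elimination:
R2 <- R2 - (-2)*R1:  [ 0  2  0 ]
R3 <- R3 - (3)*R1:  [ 0  8  0 ]
R3 <- R3 - (4)*R2:  [ 0  0  0 ]
Matrix at this point:
[ 1  5  -5 ]
[ 0  2   0 ]
[ 0  0   0 ]
Pivot entry (3,3) in the last row is zero and there are no rows below to swap with -> zero pivot in column 3 (A is singular).

first zero-pivot column = 3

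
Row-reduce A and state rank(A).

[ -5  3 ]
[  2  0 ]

Row reduction:
R2 <- R2 - (-2/5)*R1:  [   0  6/5 ]
Row echelon form:
[ -5    3 ]
[  0  6/5 ]
Nonzero rows / pivot columns: 2

rank(A) = 2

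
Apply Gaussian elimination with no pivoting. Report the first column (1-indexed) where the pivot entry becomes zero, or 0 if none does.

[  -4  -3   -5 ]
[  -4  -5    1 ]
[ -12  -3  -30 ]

first zero-pivot column = 0

Naive forward elimination:
R2 <- R2 - (1)*R1:  [  0  -2   6 ]
R3 <- R3 - (3)*R1:  [   0    6  -15 ]
R3 <- R3 - (-3)*R2:  [ 0  0  3 ]
All pivots nonzero; naive elimination completes without hitting a zero pivot.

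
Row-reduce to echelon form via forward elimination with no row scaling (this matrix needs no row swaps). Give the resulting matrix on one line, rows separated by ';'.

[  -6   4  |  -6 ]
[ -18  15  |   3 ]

Forward elimination:
R2 <- R2 - (3)*R1:  [  0   3  21 ]
Row echelon form:
[ -6  4  |  -6 ]
[  0  3  |  21 ]

REF = [-6 4 -6; 0 3 21]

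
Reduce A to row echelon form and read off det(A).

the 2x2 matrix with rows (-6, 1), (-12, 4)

det(A) = -12

Forward elimination:
R2 <- R2 - (2)*R1:  [ 0  2 ]
Upper-triangular form:
[ -6  1 ]
[  0  2 ]
det(A) = (-1)^0 * (-6) * (2) = -12  (0 row swaps -> sign +1)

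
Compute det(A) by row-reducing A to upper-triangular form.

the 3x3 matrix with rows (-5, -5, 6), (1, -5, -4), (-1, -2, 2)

det(A) = 38

Forward elimination:
R2 <- R2 - (-1/5)*R1:  [     0     -6  -14/5 ]
R3 <- R3 - (1/5)*R1:  [   0   -1  4/5 ]
R3 <- R3 - (1/6)*R2:  [     0      0  19/15 ]
Upper-triangular form:
[ -5  -5      6 ]
[  0  -6  -14/5 ]
[  0   0  19/15 ]
det(A) = (-1)^0 * (-5) * (-6) * (19/15) = 38  (0 row swaps -> sign +1)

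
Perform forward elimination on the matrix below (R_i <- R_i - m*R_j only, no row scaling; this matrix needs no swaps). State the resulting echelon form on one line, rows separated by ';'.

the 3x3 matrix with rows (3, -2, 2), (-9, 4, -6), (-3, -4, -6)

Forward elimination:
R2 <- R2 - (-3)*R1:  [  0  -2   0 ]
R3 <- R3 - (-1)*R1:  [  0  -6  -4 ]
R3 <- R3 - (3)*R2:  [  0   0  -4 ]
Row echelon form:
[ 3  -2   2 ]
[ 0  -2   0 ]
[ 0   0  -4 ]

REF = [3 -2 2; 0 -2 0; 0 0 -4]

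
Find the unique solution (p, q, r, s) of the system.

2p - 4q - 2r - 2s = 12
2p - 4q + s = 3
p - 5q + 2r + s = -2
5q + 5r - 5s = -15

Forward elimination on [A|b]:
R2 <- R2 - (1)*R1:  [  0   0   2   3  -9 ]
R3 <- R3 - (1/2)*R1:  [  0  -3   3   2  -8 ]
R2 <-> R3   (pivot in column 2 was zero)
[ 2  -4  -2  -2   12 ]
[ 0  -3   3   2   -8 ]
[ 0   0   2   3   -9 ]
[ 0   5   5  -5  -15 ]
R4 <- R4 - (-5/3)*R2:  [     0      0     10   -5/3  -85/3 ]
R4 <- R4 - (5)*R3:  [     0      0      0  -50/3   50/3 ]
Row echelon form:
[ 2  -4  -2     -2  |    12 ]
[ 0  -3   3      2  |    -8 ]
[ 0   0   2      3  |    -9 ]
[ 0   0   0  -50/3  |  50/3 ]
Back-substitution:
s = (50/3) / (-50/3) = -1
r = (-9 - (3)*(-1)) / 2 = -3
q = (-8 - (3)*(-3) - (2)*(-1)) / -3 = -1
p = (12 - (-4)*(-1) - (-2)*(-3) - (-2)*(-1)) / 2 = 0

(0, -1, -3, -1)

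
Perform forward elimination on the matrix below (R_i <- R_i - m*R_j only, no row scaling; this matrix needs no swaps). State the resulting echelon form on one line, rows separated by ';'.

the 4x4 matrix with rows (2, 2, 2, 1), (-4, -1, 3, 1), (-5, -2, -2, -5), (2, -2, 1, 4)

Forward elimination:
R2 <- R2 - (-2)*R1:  [ 0  3  7  3 ]
R3 <- R3 - (-5/2)*R1:  [    0     3     3  -5/2 ]
R4 <- R4 - (1)*R1:  [  0  -4  -1   3 ]
R3 <- R3 - (1)*R2:  [     0      0     -4  -11/2 ]
R4 <- R4 - (-4/3)*R2:  [    0     0  25/3     7 ]
R4 <- R4 - (-25/12)*R3:  [       0        0        0  -107/24 ]
Row echelon form:
[ 2  2   2        1 ]
[ 0  3   7        3 ]
[ 0  0  -4    -11/2 ]
[ 0  0   0  -107/24 ]

REF = [2 2 2 1; 0 3 7 3; 0 0 -4 -11/2; 0 0 0 -107/24]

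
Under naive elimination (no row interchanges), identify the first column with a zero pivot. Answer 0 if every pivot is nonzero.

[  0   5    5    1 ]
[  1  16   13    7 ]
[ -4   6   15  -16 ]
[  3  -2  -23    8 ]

Naive forward elimination:
Pivot entry (1,1) is zero but row 2 has 1 in column 1 -> naive elimination stops; a row interchange (e.g. R1 <-> R2) would be required here.

first zero-pivot column = 1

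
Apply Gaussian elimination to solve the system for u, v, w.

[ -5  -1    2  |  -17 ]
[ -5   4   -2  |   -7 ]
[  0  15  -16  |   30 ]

(3, 2, 0)

Forward elimination on [A|b]:
R2 <- R2 - (1)*R1:  [  0   5  -4  10 ]
R3 <- R3 - (3)*R2:  [  0   0  -4   0 ]
Row echelon form:
[ -5  -1   2  |  -17 ]
[  0   5  -4  |   10 ]
[  0   0  -4  |    0 ]
Back-substitution:
w = (0) / -4 = 0
v = (10 - (-4)*(0)) / 5 = 2
u = (-17 - (-1)*(2) - (2)*(0)) / -5 = 3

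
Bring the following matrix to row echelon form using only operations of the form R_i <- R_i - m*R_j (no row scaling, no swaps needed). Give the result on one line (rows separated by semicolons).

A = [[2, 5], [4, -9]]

REF = [2 5; 0 -19]

Forward elimination:
R2 <- R2 - (2)*R1:  [   0  -19 ]
Row echelon form:
[ 2    5 ]
[ 0  -19 ]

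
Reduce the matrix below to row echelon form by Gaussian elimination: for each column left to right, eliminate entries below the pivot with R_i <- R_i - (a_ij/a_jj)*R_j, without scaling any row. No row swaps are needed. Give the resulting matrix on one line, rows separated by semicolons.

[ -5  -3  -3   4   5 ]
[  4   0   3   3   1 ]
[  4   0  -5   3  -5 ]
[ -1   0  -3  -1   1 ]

REF = [-5 -3 -3 4 5; 0 -12/5 3/5 31/5 5; 0 0 -8 0 -6; 0 0 0 -1/4 47/16]

Forward elimination:
R2 <- R2 - (-4/5)*R1:  [     0  -12/5    3/5   31/5      5 ]
R3 <- R3 - (-4/5)*R1:  [     0  -12/5  -37/5   31/5     -1 ]
R4 <- R4 - (1/5)*R1:  [     0    3/5  -12/5   -9/5      0 ]
R3 <- R3 - (1)*R2:  [  0   0  -8   0  -6 ]
R4 <- R4 - (-1/4)*R2:  [    0     0  -9/4  -1/4   5/4 ]
R4 <- R4 - (9/32)*R3:  [     0      0      0   -1/4  47/16 ]
Row echelon form:
[ -5     -3   -3     4      5 ]
[  0  -12/5  3/5  31/5      5 ]
[  0      0   -8     0     -6 ]
[  0      0    0  -1/4  47/16 ]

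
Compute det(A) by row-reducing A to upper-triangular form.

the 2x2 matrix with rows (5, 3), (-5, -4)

det(A) = -5

Forward elimination:
R2 <- R2 - (-1)*R1:  [  0  -1 ]
Upper-triangular form:
[ 5   3 ]
[ 0  -1 ]
det(A) = (-1)^0 * (5) * (-1) = -5  (0 row swaps -> sign +1)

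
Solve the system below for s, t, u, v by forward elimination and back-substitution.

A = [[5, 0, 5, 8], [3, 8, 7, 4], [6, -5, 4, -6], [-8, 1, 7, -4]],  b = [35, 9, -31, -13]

Forward elimination on [A|b]:
R2 <- R2 - (3/5)*R1:  [    0     8     4  -4/5   -12 ]
R3 <- R3 - (6/5)*R1:  [     0     -5     -2  -78/5    -73 ]
R4 <- R4 - (-8/5)*R1:  [    0     1    15  44/5    43 ]
R3 <- R3 - (-5/8)*R2:  [       0        0      1/2  -161/10   -161/2 ]
R4 <- R4 - (1/8)*R2:  [     0      0   29/2  89/10   89/2 ]
R4 <- R4 - (29)*R3:  [      0       0       0  2379/5    2379 ]
Row echelon form:
[ 5  0    5        8  |      35 ]
[ 0  8    4     -4/5  |     -12 ]
[ 0  0  1/2  -161/10  |  -161/2 ]
[ 0  0    0   2379/5  |    2379 ]
Back-substitution:
v = (2379) / (2379/5) = 5
u = (-161/2 - (-161/10)*(5)) / (1/2) = 0
t = (-12 - (4)*(0) - (-4/5)*(5)) / 8 = -1
s = (35 - (5)*(0) - (8)*(5)) / 5 = -1

(-1, -1, 0, 5)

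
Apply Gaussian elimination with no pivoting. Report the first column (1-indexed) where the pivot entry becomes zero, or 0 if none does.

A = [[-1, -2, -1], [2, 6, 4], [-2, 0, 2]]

Naive forward elimination:
R2 <- R2 - (-2)*R1:  [ 0  2  2 ]
R3 <- R3 - (2)*R1:  [ 0  4  4 ]
R3 <- R3 - (2)*R2:  [ 0  0  0 ]
Matrix at this point:
[ -1  -2  -1 ]
[  0   2   2 ]
[  0   0   0 ]
Pivot entry (3,3) in the last row is zero and there are no rows below to swap with -> zero pivot in column 3 (A is singular).

first zero-pivot column = 3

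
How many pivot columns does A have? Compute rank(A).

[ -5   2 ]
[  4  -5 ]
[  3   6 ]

rank(A) = 2

Row reduction:
R2 <- R2 - (-4/5)*R1:  [     0  -17/5 ]
R3 <- R3 - (-3/5)*R1:  [    0  36/5 ]
R3 <- R3 - (-36/17)*R2:  [ 0  0 ]
Row echelon form:
[ -5      2 ]
[  0  -17/5 ]
[  0      0 ]
Nonzero rows / pivot columns: 2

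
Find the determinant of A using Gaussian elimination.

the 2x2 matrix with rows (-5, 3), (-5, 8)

det(A) = -25

Forward elimination:
R2 <- R2 - (1)*R1:  [ 0  5 ]
Upper-triangular form:
[ -5  3 ]
[  0  5 ]
det(A) = (-1)^0 * (-5) * (5) = -25  (0 row swaps -> sign +1)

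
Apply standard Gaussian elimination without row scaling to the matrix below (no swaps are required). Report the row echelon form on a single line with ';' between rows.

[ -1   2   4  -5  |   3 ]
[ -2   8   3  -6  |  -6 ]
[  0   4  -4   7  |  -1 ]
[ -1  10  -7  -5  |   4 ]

REF = [-1 2 4 -5 3; 0 4 -5 4 -12; 0 0 1 3 11; 0 0 0 -5 36]

Forward elimination:
R2 <- R2 - (2)*R1:  [   0    4   -5    4  -12 ]
R4 <- R4 - (1)*R1:  [   0    8  -11    0    1 ]
R3 <- R3 - (1)*R2:  [  0   0   1   3  11 ]
R4 <- R4 - (2)*R2:  [  0   0  -1  -8  25 ]
R4 <- R4 - (-1)*R3:  [  0   0   0  -5  36 ]
Row echelon form:
[ -1  2   4  -5  |    3 ]
[  0  4  -5   4  |  -12 ]
[  0  0   1   3  |   11 ]
[  0  0   0  -5  |   36 ]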